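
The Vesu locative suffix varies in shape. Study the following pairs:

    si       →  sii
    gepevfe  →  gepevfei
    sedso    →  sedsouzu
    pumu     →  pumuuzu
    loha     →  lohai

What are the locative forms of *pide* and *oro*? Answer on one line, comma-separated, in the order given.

pidei, orouzu

The alternation tracks the last vowel of the stem — -uzu when the last vowel of the stem is a rounded vowel (*sedso*, *pumu*); -i when the last vowel of the stem is an unrounded vowel (*si*, *gepevfe*, *loha*).
*pide*: last vowel = /e/, an unrounded vowel → -i → *pidei*.
The last vowel of *oro* is /o/, which is a rounded vowel, so the suffix is -uzu, giving *orouzu*.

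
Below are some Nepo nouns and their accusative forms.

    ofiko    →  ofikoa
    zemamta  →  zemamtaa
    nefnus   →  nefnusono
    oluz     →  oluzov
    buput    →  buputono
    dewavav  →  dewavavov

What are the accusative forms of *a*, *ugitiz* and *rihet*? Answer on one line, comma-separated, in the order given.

aa, ugitizov, rihetono

Looking at the final sound of each stem: -ono when the stem ends in a voiceless consonant (*nefnus*, *buput*); -ov when the stem ends in a voiced consonant (*oluz*, *dewavav*); -a when the stem ends in a vowel (*ofiko*, *zemamta*).
*a* — final sound /a/ (a vowel) → -a → *aa*.
*ugitiz* — final sound /z/ (a voiced consonant) → -ov → *ugitizov*.
Since the final sound of *rihet* is /t/ (a voiceless consonant), it takes -ono, giving *rihetono*.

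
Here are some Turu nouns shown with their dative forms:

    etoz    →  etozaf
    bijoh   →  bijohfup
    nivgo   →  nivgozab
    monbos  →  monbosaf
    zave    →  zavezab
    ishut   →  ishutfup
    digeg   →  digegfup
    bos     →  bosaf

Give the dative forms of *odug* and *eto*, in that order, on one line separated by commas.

The suffix is conditioned by the final sound: -af when the stem ends in a sibilant (*etoz*, *monbos*, *bos*); -fup when the stem ends in a non-sibilant consonant (*bijoh*, *ishut*, *digeg*); -zab when the stem ends in a vowel (*nivgo*, *zave*).
Since the final sound of *odug* is /g/ (a non-sibilant consonant), it takes -fup, giving *odugfup*.
Since the final sound of *eto* is /o/ (a vowel), it takes -zab, giving *etozab*.

odugfup, etozab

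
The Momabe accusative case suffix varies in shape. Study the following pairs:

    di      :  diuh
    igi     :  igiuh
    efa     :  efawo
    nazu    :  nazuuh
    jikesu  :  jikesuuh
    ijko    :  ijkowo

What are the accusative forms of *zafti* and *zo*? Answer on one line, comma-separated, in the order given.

The alternation tracks the last vowel of the stem — -uh when the last vowel of the stem is a high vowel (*di*, *igi*, *nazu*, *jikesu*); -wo when the last vowel of the stem is a non-high vowel (*efa*, *ijko*).
Since the last vowel of *zafti* is /i/ (a high vowel), it takes -uh, giving *zaftiuh*.
Since the last vowel of *zo* is /o/ (a non-high vowel), it takes -wo, giving *zowo*.

zaftiuh, zowo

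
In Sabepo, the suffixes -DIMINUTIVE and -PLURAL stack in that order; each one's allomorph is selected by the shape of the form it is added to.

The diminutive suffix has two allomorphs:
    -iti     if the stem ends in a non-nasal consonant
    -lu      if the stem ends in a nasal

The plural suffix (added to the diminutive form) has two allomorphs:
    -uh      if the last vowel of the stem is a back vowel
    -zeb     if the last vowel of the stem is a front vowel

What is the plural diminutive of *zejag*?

Since the final consonant of *zejag* is /g/ (non-nasal), it takes -iti, giving *zejagiti*.
The last vowel of the diminutive form *zejagiti* is /i/, which is a front vowel, so the plural suffix is -zeb, giving *zejagitizeb*.

zejagitizeb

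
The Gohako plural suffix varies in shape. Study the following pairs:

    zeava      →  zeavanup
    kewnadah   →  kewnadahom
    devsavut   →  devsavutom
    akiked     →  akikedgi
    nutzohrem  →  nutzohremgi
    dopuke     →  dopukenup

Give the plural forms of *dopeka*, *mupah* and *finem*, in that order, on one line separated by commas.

The alternation tracks the final sound of the stem — -om when the stem ends in a voiceless consonant (*kewnadah*, *devsavut*); -gi when the stem ends in a voiced consonant (*akiked*, *nutzohrem*); -nup when the stem ends in a vowel (*zeava*, *dopuke*).
Since the final sound of *dopeka* is /a/ (a vowel), it takes -nup, giving *dopekanup*.
*mupah* — final sound /h/ (a voiceless consonant) → -om → *mupahom*.
The final sound of *finem* is /m/, which is a voiced consonant, so the suffix is -gi, giving *finemgi*.

dopekanup, mupahom, finemgi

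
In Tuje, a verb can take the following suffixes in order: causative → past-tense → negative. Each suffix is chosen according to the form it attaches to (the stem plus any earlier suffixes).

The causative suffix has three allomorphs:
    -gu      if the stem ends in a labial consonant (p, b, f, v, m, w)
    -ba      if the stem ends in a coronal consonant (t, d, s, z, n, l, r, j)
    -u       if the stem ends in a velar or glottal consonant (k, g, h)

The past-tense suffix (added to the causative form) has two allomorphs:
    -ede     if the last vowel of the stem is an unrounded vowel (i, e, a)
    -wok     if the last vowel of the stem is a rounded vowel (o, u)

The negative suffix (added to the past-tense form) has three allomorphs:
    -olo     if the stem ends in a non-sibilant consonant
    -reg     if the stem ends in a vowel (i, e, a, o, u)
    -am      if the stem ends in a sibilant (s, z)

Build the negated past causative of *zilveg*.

zilveguwokolo

Since the final consonant of *zilveg* is /g/ (velar/glottal), it takes -u, giving *zilvegu*.
The last vowel of the causative form *zilvegu* is /u/, which is a rounded vowel, so the past-tense suffix is -wok, giving *zilveguwok*.
The past-tense form *zilveguwok* — final sound /k/ (a non-sibilant consonant) → -olo → *zilveguwokolo*.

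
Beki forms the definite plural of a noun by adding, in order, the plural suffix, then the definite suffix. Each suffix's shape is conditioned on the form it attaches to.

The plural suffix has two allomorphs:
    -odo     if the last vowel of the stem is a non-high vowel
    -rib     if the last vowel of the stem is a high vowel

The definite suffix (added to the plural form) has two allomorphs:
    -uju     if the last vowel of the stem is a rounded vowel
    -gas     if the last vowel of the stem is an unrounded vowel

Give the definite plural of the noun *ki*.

kiribgas

Since the last vowel of *ki* is /i/ (a high vowel), it takes -rib, giving *kirib*.
Since the last vowel of the plural form *kirib* is /i/ (an unrounded vowel), it takes -gas, giving *kiribgas*.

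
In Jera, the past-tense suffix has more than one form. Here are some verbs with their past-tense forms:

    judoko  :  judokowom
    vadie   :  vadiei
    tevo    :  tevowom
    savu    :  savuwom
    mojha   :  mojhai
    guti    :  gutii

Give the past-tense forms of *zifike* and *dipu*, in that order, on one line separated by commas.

The alternation tracks the last vowel of the stem — -wom when the last vowel of the stem is a rounded vowel (*judoko*, *tevo*, *savu*); -i when the last vowel of the stem is an unrounded vowel (*vadie*, *mojha*, *guti*).
*zifike* — last vowel /e/ (an unrounded vowel) → -i → *zifikei*.
*dipu*: last vowel = /u/, a rounded vowel → -wom → *dipuwom*.

zifikei, dipuwom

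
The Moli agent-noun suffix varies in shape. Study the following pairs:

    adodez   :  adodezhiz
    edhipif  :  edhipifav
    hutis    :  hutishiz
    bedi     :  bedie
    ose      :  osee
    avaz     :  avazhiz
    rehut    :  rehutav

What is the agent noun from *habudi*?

The alternation tracks the final sound of the stem — -hiz when the stem ends in a sibilant (*adodez*, *hutis*, *avaz*); -av when the stem ends in a non-sibilant consonant (*edhipif*, *rehut*); -e when the stem ends in a vowel (*bedi*, *ose*).
*habudi*: final sound = /i/, a vowel → -e → *habudie*.

habudie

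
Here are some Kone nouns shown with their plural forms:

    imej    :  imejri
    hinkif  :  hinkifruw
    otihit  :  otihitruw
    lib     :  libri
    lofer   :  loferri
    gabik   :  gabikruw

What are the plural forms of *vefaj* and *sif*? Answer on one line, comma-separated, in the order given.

The alternation tracks the final consonant of the stem — -ruw when the stem ends in a voiceless consonant (*hinkif*, *otihit*, *gabik*); -ri when the stem ends in a voiced consonant (*imej*, *lib*, *lofer*).
*vefaj* — final consonant /j/ (voiced) → -ri → *vefajri*.
Since the final consonant of *sif* is /f/ (voiceless), it takes -ruw, giving *sifruw*.

vefajri, sifruw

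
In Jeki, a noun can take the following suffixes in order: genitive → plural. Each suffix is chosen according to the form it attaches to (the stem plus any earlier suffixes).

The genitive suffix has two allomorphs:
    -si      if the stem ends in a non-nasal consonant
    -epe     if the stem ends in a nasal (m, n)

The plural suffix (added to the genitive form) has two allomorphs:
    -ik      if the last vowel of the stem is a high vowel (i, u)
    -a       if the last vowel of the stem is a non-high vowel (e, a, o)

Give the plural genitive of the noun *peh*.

pehsiik

*peh*: final consonant = /h/, non-nasal → -si → *pehsi*.
The genitive form *pehsi*: last vowel = /i/, a high vowel → -ik → *pehsiik*.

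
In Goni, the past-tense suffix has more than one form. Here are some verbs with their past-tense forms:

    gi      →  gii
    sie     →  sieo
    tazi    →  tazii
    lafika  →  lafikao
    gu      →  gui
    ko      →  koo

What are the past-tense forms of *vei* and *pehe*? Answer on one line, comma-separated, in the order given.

The alternation tracks the last vowel of the stem — -i when the last vowel of the stem is a high vowel (*gi*, *tazi*, *gu*); -o when the last vowel of the stem is a non-high vowel (*sie*, *lafika*, *ko*).
The last vowel of *vei* is /i/, which is a high vowel, so the suffix is -i, giving *veii*.
Since the last vowel of *pehe* is /e/ (a non-high vowel), it takes -o, giving *peheo*.

veii, peheo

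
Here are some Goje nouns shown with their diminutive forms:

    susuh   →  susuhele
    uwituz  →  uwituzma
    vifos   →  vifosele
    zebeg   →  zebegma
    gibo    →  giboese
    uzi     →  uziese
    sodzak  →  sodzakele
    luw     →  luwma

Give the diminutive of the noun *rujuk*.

Looking at the final sound of each stem: -ele when the stem ends in a voiceless consonant (*susuh*, *vifos*, *sodzak*); -ma when the stem ends in a voiced consonant (*uwituz*, *zebeg*, *luw*); -ese when the stem ends in a vowel (*gibo*, *uzi*).
The final sound of *rujuk* is /k/, which is a voiceless consonant, so the suffix is -ele, giving *rujukele*.

rujukele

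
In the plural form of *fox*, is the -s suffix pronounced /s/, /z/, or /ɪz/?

The stem *fox* ends in a sibilant (/s, z, ʃ, ʒ, tʃ, dʒ/).
The plural suffix surfaces as /ɪz/ after sibilants, /s/ after other voiceless consonants, and /z/ after other voiced sounds.
So the plural -s on *fox* is pronounced /ɪz/.

/ɪz/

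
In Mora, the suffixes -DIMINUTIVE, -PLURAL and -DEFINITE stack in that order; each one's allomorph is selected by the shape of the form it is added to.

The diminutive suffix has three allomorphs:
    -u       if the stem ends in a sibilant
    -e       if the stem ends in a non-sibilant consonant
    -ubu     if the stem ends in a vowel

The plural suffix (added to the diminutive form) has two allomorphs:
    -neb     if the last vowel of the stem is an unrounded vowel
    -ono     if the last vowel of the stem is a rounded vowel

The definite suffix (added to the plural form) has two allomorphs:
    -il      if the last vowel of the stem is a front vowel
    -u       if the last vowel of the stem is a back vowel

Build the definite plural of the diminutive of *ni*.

niubuonou

The final sound of *ni* is /i/, which is a vowel, so the diminutive suffix is -ubu, giving *niubu*.
The last vowel of the diminutive form *niubu* is /u/, which is a rounded vowel, so the plural suffix is -ono, giving *niubuono*.
Since the last vowel of the plural form *niubuono* is /o/ (a back vowel), it takes -u, giving *niubuonou*.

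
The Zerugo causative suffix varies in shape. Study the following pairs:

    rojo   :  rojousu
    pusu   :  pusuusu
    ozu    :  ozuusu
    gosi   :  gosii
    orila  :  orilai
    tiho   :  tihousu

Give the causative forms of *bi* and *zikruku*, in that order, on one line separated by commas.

Looking at the last vowel of each stem: -usu when the last vowel of the stem is a rounded vowel (*rojo*, *pusu*, *ozu*, *tiho*); -i when the last vowel of the stem is an unrounded vowel (*gosi*, *orila*).
*bi*: last vowel = /i/, an unrounded vowel → -i → *bii*.
The last vowel of *zikruku* is /u/, which is a rounded vowel, so the suffix is -usu, giving *zikrukuusu*.

bii, zikrukuusu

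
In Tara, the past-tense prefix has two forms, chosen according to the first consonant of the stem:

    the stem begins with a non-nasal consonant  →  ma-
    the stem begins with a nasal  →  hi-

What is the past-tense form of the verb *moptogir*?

himoptogir

*moptogir* — first consonant /m/ (a nasal) → hi- → *himoptogir*.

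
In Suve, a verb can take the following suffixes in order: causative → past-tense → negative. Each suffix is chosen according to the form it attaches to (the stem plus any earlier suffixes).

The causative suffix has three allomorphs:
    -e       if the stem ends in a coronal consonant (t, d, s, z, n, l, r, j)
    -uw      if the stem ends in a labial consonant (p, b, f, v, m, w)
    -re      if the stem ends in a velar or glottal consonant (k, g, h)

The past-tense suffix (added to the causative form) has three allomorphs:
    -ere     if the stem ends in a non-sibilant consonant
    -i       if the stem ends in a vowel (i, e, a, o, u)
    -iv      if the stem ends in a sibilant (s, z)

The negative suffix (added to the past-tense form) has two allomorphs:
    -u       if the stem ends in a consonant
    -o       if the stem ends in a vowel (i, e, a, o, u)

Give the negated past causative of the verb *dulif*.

Since the final consonant of *dulif* is /f/ (labial), it takes -uw, giving *dulifuw*.
Since the final sound of the causative form *dulifuw* is /w/ (a non-sibilant consonant), it takes -ere, giving *dulifuwere*.
The final sound of the past-tense form *dulifuwere* is /e/, which is a vowel, so the negative suffix is -o, giving *dulifuwereo*.

dulifuwereo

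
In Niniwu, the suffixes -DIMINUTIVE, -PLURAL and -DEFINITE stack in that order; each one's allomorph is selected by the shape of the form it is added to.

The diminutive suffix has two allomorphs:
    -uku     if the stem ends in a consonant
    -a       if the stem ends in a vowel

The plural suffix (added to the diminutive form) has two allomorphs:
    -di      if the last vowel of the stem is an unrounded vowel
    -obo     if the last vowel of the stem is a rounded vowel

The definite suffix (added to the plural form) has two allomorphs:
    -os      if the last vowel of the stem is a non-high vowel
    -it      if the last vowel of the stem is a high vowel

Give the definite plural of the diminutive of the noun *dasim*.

dasimukuoboos

Since the final sound of *dasim* is /m/ (a consonant), it takes -uku, giving *dasimuku*.
Since the last vowel of the diminutive form *dasimuku* is /u/ (a rounded vowel), it takes -obo, giving *dasimukuobo*.
The last vowel of the plural form *dasimukuobo* is /o/, which is a non-high vowel, so the definite suffix is -os, giving *dasimukuoboos*.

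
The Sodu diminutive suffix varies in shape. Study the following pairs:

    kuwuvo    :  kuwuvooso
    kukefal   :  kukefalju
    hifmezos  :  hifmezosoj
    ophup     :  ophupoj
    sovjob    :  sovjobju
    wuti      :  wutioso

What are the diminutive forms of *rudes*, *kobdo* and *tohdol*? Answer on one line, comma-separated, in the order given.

Looking at the final sound of each stem: -oj when the stem ends in a voiceless consonant (*hifmezos*, *ophup*); -ju when the stem ends in a voiced consonant (*kukefal*, *sovjob*); -oso when the stem ends in a vowel (*kuwuvo*, *wuti*).
*rudes*: final sound = /s/, a voiceless consonant → -oj → *rudesoj*.
*kobdo*: final sound = /o/, a vowel → -oso → *kobdooso*.
*tohdol* — final sound /l/ (a voiced consonant) → -ju → *tohdolju*.

rudesoj, kobdooso, tohdolju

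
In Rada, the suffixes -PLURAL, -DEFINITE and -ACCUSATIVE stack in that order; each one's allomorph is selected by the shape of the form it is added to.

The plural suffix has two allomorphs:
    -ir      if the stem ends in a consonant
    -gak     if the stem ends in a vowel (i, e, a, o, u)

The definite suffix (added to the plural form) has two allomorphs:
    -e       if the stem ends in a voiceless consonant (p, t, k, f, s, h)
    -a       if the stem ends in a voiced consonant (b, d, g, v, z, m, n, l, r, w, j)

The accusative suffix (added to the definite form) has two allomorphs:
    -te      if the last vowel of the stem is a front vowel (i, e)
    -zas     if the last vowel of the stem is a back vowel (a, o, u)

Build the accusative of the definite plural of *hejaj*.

The final sound of *hejaj* is /j/, which is a consonant, so the plural suffix is -ir, giving *hejajir*.
The final consonant of the plural form *hejajir* is /r/, which is voiced, so the definite suffix is -a, giving *hejajira*.
The definite form *hejajira*: last vowel = /a/, a back vowel → -zas → *hejajirazas*.

hejajirazas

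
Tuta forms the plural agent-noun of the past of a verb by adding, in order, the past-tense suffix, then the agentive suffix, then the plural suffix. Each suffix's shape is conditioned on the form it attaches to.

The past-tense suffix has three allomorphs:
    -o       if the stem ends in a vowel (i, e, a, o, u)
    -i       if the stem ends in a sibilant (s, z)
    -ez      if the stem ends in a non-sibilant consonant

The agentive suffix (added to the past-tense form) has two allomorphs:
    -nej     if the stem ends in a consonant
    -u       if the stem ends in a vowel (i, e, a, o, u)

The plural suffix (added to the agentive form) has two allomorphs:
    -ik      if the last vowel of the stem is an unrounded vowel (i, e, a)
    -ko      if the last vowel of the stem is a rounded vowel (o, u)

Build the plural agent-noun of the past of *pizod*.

pizodeznejik

Since the final sound of *pizod* is /d/ (a non-sibilant consonant), it takes -ez, giving *pizodez*.
Since the final sound of the past-tense form *pizodez* is /z/ (a consonant), it takes -nej, giving *pizodeznej*.
Since the last vowel of the agentive form *pizodeznej* is /e/ (an unrounded vowel), it takes -ik, giving *pizodeznejik*.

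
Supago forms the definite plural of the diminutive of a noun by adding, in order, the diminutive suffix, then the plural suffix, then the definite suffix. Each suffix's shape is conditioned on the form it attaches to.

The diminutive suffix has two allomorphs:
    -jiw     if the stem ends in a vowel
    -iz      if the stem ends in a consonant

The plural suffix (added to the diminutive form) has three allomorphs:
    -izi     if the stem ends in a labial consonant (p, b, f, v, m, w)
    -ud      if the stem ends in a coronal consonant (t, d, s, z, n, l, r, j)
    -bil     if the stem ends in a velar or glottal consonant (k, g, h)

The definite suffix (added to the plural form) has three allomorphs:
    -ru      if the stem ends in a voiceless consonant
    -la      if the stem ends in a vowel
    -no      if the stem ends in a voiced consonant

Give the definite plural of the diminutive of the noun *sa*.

*sa*: final sound = /a/, a vowel → -jiw → *sajiw*.
The final consonant of the diminutive form *sajiw* is /w/, which is labial, so the plural suffix is -izi, giving *sajiwizi*.
The plural form *sajiwizi* — final sound /i/ (a vowel) → -la → *sajiwizila*.

sajiwizila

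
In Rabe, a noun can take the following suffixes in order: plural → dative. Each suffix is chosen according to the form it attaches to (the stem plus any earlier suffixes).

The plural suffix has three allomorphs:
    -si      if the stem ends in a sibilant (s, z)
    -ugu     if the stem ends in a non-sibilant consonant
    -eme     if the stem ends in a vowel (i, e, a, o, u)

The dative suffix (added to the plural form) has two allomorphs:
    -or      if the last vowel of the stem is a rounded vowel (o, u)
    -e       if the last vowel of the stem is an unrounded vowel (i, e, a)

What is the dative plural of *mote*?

*mote* — final sound /e/ (a vowel) → -eme → *moteeme*.
The last vowel of the plural form *moteeme* is /e/, which is an unrounded vowel, so the dative suffix is -e, giving *moteemee*.

moteemee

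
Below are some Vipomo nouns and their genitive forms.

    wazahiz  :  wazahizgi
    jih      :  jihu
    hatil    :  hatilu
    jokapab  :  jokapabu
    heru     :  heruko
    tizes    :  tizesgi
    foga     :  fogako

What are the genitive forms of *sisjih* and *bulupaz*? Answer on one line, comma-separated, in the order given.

sisjihu, bulupazgi

The pattern is sibilance of the final sound: -gi when the stem ends in a sibilant (*wazahiz*, *tizes*); -u when the stem ends in a non-sibilant consonant (*jih*, *hatil*, *jokapab*); -ko when the stem ends in a vowel (*heru*, *foga*).
*sisjih*: final sound = /h/, a non-sibilant consonant → -u → *sisjihu*.
*bulupaz* — final sound /z/ (a sibilant) → -gi → *bulupazgi*.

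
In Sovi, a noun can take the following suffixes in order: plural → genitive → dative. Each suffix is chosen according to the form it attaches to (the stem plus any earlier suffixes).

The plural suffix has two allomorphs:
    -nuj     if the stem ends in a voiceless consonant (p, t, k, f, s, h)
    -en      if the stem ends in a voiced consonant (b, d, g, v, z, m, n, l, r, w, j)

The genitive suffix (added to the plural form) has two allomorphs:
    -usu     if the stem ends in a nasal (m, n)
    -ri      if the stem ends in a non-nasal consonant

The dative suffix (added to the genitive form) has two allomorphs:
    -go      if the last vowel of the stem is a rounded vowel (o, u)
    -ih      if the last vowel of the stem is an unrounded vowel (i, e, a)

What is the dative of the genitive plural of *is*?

isnujriih

The final consonant of *is* is /s/, which is voiceless, so the plural suffix is -nuj, giving *isnuj*.
The plural form *isnuj*: final consonant = /j/, non-nasal → -ri → *isnujri*.
The genitive form *isnujri* — last vowel /i/ (an unrounded vowel) → -ih → *isnujriih*.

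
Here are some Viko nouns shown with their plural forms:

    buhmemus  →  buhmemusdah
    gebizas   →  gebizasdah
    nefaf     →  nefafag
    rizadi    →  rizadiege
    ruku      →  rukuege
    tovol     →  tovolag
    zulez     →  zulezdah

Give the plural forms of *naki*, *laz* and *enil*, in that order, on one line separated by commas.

nakiege, lazdah, enilag

The suffix is conditioned by the final sound: -dah when the stem ends in a sibilant (*buhmemus*, *gebizas*, *zulez*); -ag when the stem ends in a non-sibilant consonant (*nefaf*, *tovol*); -ege when the stem ends in a vowel (*rizadi*, *ruku*).
*naki* — final sound /i/ (a vowel) → -ege → *nakiege*.
Since the final sound of *laz* is /z/ (a sibilant), it takes -dah, giving *lazdah*.
Since the final sound of *enil* is /l/ (a non-sibilant consonant), it takes -ag, giving *enilag*.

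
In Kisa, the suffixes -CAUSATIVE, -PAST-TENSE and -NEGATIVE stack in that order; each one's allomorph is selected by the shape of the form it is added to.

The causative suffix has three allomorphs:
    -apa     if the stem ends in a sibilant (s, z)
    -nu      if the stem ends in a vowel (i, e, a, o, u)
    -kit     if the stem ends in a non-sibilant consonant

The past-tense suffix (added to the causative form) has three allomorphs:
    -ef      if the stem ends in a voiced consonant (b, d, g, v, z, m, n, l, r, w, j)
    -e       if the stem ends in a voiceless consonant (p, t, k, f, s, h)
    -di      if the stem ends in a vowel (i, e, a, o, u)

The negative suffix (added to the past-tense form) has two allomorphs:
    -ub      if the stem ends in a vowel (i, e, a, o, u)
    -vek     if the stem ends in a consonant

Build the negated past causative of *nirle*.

*nirle* — final sound /e/ (a vowel) → -nu → *nirlenu*.
The causative form *nirlenu*: final sound = /u/, a vowel → -di → *nirlenudi*.
Since the final sound of the past-tense form *nirlenudi* is /i/ (a vowel), it takes -ub, giving *nirlenudiub*.

nirlenudiub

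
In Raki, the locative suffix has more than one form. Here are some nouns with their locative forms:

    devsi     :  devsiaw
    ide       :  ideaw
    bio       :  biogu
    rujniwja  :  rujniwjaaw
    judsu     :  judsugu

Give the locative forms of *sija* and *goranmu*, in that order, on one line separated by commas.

sijaaw, goranmugu

The alternation tracks the last vowel of the stem — -gu when the last vowel of the stem is a rounded vowel (*bio*, *judsu*); -aw when the last vowel of the stem is an unrounded vowel (*devsi*, *ide*, *rujniwja*).
*sija* — last vowel /a/ (an unrounded vowel) → -aw → *sijaaw*.
The last vowel of *goranmu* is /u/, which is a rounded vowel, so the suffix is -gu, giving *goranmugu*.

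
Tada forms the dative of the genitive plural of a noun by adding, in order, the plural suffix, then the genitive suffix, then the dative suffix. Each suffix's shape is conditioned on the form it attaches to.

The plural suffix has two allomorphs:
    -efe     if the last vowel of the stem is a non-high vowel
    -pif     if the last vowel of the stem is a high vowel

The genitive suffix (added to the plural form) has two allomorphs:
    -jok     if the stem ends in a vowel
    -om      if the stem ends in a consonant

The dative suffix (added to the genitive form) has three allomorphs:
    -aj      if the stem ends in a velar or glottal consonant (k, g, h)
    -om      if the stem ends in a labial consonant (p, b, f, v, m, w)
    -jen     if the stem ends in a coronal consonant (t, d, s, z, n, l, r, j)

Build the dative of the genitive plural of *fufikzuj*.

fufikzujpifomom

*fufikzuj*: last vowel = /u/, a high vowel → -pif → *fufikzujpif*.
The plural form *fufikzujpif* — final sound /f/ (a consonant) → -om → *fufikzujpifom*.
Since the final consonant of the genitive form *fufikzujpifom* is /m/ (labial), it takes -om, giving *fufikzujpifomom*.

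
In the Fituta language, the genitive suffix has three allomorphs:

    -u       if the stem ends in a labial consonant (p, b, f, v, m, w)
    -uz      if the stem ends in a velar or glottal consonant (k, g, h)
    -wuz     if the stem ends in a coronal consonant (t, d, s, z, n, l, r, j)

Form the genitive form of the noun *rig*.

*rig*: final consonant = /g/, velar/glottal → -uz → *riguz*.

riguz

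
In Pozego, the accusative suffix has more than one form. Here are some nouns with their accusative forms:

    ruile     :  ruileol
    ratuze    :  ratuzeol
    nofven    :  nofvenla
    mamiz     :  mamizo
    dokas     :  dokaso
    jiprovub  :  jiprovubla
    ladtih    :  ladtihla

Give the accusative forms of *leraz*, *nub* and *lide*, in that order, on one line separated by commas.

lerazo, nubla, lideol

Looking at the final sound of each stem: -o when the stem ends in a sibilant (*mamiz*, *dokas*); -la when the stem ends in a non-sibilant consonant (*nofven*, *jiprovub*, *ladtih*); -ol when the stem ends in a vowel (*ruile*, *ratuze*).
Since the final sound of *leraz* is /z/ (a sibilant), it takes -o, giving *lerazo*.
The final sound of *nub* is /b/, which is a non-sibilant consonant, so the suffix is -la, giving *nubla*.
*lide*: final sound = /e/, a vowel → -ol → *lideol*.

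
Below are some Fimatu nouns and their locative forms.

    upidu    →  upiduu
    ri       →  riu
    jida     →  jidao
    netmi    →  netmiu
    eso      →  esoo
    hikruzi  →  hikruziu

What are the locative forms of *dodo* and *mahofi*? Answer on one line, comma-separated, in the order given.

dodoo, mahofiu

The alternation tracks the last vowel of the stem — -u when the last vowel of the stem is a high vowel (*upidu*, *ri*, *netmi*, *hikruzi*); -o when the last vowel of the stem is a non-high vowel (*jida*, *eso*).
*dodo* — last vowel /o/ (a non-high vowel) → -o → *dodoo*.
The last vowel of *mahofi* is /i/, which is a high vowel, so the suffix is -u, giving *mahofiu*.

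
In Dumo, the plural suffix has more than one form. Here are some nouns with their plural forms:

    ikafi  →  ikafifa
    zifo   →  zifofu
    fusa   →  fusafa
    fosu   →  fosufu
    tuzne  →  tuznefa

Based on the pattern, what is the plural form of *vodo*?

vodofu

Looking at the last vowel of each stem: -fu when the last vowel of the stem is a rounded vowel (*zifo*, *fosu*); -fa when the last vowel of the stem is an unrounded vowel (*ikafi*, *fusa*, *tuzne*).
*vodo*: last vowel = /o/, a rounded vowel → -fu → *vodofu*.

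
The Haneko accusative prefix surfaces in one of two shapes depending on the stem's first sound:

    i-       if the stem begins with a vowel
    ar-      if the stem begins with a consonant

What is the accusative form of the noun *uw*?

iuw

The first sound of *uw* is /u/, which is a vowel, so the prefix is i-, giving *iuw*.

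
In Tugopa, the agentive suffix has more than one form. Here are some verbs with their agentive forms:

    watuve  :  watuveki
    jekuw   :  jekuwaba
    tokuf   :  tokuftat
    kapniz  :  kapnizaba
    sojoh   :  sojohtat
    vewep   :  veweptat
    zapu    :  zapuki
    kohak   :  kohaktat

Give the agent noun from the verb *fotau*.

The suffix is conditioned by the final sound: -tat when the stem ends in a voiceless consonant (*tokuf*, *sojoh*, *vewep*, *kohak*); -aba when the stem ends in a voiced consonant (*jekuw*, *kapniz*); -ki when the stem ends in a vowel (*watuve*, *zapu*).
*fotau* — final sound /u/ (a vowel) → -ki → *fotauki*.

fotauki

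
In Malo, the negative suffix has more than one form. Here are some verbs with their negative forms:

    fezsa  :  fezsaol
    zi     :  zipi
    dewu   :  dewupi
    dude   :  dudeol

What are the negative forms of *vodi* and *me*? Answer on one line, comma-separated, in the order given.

The alternation tracks the last vowel of the stem — -pi when the last vowel of the stem is a high vowel (*zi*, *dewu*); -ol when the last vowel of the stem is a non-high vowel (*fezsa*, *dude*).
Since the last vowel of *vodi* is /i/ (a high vowel), it takes -pi, giving *vodipi*.
*me* — last vowel /e/ (a non-high vowel) → -ol → *meol*.

vodipi, meol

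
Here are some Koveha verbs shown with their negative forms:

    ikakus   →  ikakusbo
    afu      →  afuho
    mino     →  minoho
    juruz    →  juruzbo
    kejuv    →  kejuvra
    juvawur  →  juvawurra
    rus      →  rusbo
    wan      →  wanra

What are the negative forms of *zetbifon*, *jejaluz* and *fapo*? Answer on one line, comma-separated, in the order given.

The pattern is sibilance of the final sound: -bo when the stem ends in a sibilant (*ikakus*, *juruz*, *rus*); -ra when the stem ends in a non-sibilant consonant (*kejuv*, *juvawur*, *wan*); -ho when the stem ends in a vowel (*afu*, *mino*).
*zetbifon*: final sound = /n/, a non-sibilant consonant → -ra → *zetbifonra*.
*jejaluz*: final sound = /z/, a sibilant → -bo → *jejaluzbo*.
Since the final sound of *fapo* is /o/ (a vowel), it takes -ho, giving *fapoho*.

zetbifonra, jejaluzbo, fapoho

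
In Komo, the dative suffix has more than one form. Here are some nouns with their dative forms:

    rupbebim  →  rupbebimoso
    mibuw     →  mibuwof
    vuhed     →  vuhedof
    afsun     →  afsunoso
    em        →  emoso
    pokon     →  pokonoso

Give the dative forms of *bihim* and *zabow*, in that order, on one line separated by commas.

The pattern is nasality of the final consonant: -oso when the stem ends in a nasal (*rupbebim*, *afsun*, *em*, *pokon*); -of when the stem ends in a non-nasal consonant (*mibuw*, *vuhed*).
*bihim*: final consonant = /m/, a nasal → -oso → *bihimoso*.
The final consonant of *zabow* is /w/, which is non-nasal, so the suffix is -of, giving *zabowof*.

bihimoso, zabowof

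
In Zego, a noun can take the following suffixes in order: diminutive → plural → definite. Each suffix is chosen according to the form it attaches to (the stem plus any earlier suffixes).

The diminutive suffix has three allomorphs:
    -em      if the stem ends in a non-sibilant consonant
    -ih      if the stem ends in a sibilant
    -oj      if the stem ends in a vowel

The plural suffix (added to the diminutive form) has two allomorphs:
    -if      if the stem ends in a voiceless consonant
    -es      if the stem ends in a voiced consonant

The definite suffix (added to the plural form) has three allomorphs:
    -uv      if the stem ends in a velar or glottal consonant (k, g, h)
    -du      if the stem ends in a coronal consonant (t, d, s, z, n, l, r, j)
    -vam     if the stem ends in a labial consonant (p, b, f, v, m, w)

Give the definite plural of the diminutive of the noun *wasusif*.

*wasusif* — final sound /f/ (a non-sibilant consonant) → -em → *wasusifem*.
The diminutive form *wasusifem* — final consonant /m/ (voiced) → -es → *wasusifemes*.
The plural form *wasusifemes* — final consonant /s/ (coronal) → -du → *wasusifemesdu*.

wasusifemesdu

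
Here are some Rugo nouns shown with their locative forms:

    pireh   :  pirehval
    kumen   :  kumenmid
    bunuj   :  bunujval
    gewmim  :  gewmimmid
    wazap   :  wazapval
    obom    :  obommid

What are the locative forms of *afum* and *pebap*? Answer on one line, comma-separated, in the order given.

The pattern is nasality of the final consonant: -mid when the stem ends in a nasal (*kumen*, *gewmim*, *obom*); -val when the stem ends in a non-nasal consonant (*pireh*, *bunuj*, *wazap*).
*afum* — final consonant /m/ (a nasal) → -mid → *afummid*.
*pebap* — final consonant /p/ (non-nasal) → -val → *pebapval*.

afummid, pebapval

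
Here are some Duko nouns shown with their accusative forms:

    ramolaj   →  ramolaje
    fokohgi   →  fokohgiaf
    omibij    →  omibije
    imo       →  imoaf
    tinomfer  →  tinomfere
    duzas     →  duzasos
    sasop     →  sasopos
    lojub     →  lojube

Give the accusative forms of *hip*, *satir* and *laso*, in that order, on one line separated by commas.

The alternation tracks the final sound of the stem — -os when the stem ends in a voiceless consonant (*duzas*, *sasop*); -e when the stem ends in a voiced consonant (*ramolaj*, *omibij*, *tinomfer*, *lojub*); -af when the stem ends in a vowel (*fokohgi*, *imo*).
*hip* — final sound /p/ (a voiceless consonant) → -os → *hipos*.
*satir* — final sound /r/ (a voiced consonant) → -e → *satire*.
*laso* — final sound /o/ (a vowel) → -af → *lasoaf*.

hipos, satire, lasoaf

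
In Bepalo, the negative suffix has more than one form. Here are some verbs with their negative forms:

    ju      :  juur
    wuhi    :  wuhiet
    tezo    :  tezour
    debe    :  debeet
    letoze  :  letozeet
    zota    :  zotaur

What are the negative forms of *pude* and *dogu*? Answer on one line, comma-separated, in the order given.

The pattern is front/back vowel harmony: -et when the last vowel of the stem is a front vowel (*wuhi*, *debe*, *letoze*); -ur when the last vowel of the stem is a back vowel (*ju*, *tezo*, *zota*).
Since the last vowel of *pude* is /e/ (a front vowel), it takes -et, giving *pudeet*.
*dogu* — last vowel /u/ (a back vowel) → -ur → *doguur*.

pudeet, doguur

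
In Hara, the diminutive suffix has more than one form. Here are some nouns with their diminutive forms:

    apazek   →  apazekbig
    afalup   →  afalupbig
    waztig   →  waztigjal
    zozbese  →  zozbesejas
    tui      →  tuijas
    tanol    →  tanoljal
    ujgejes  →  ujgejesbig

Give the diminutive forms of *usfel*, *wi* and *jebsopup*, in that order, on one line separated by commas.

The suffix is conditioned by the final sound: -big when the stem ends in a voiceless consonant (*apazek*, *afalup*, *ujgejes*); -jal when the stem ends in a voiced consonant (*waztig*, *tanol*); -jas when the stem ends in a vowel (*zozbese*, *tui*).
*usfel* — final sound /l/ (a voiced consonant) → -jal → *usfeljal*.
*wi* — final sound /i/ (a vowel) → -jas → *wijas*.
*jebsopup* — final sound /p/ (a voiceless consonant) → -big → *jebsopupbig*.

usfeljal, wijas, jebsopupbig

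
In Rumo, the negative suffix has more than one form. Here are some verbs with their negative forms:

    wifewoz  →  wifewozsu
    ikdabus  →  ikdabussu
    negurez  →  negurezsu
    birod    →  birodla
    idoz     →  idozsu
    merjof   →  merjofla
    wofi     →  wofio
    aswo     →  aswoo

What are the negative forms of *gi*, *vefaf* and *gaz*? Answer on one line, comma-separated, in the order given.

The pattern is sibilance of the final sound: -su when the stem ends in a sibilant (*wifewoz*, *ikdabus*, *negurez*, *idoz*); -la when the stem ends in a non-sibilant consonant (*birod*, *merjof*); -o when the stem ends in a vowel (*wofi*, *aswo*).
Since the final sound of *gi* is /i/ (a vowel), it takes -o, giving *gio*.
The final sound of *vefaf* is /f/, which is a non-sibilant consonant, so the suffix is -la, giving *vefafla*.
The final sound of *gaz* is /z/, which is a sibilant, so the suffix is -su, giving *gazsu*.

gio, vefafla, gazsu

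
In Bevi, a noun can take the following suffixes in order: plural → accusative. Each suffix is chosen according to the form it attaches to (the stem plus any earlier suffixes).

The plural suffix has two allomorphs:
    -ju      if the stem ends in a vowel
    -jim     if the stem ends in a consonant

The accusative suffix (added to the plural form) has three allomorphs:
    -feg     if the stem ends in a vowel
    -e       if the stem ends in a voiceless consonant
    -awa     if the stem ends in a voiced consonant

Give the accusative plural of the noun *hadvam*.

hadvamjimawa

*hadvam* — final sound /m/ (a consonant) → -jim → *hadvamjim*.
The plural form *hadvamjim* — final sound /m/ (a voiced consonant) → -awa → *hadvamjimawa*.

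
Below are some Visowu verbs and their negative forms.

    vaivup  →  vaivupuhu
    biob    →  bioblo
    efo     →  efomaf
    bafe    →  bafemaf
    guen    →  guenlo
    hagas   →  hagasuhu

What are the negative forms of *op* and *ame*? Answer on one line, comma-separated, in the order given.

opuhu, amemaf

The alternation tracks the final sound of the stem — -uhu when the stem ends in a voiceless consonant (*vaivup*, *hagas*); -lo when the stem ends in a voiced consonant (*biob*, *guen*); -maf when the stem ends in a vowel (*efo*, *bafe*).
The final sound of *op* is /p/, which is a voiceless consonant, so the suffix is -uhu, giving *opuhu*.
*ame*: final sound = /e/, a vowel → -maf → *amemaf*.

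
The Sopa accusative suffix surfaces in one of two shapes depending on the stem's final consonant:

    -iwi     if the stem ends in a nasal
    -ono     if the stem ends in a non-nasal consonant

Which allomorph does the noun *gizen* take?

-iwi

*gizen* — final consonant /n/ (a nasal) → -iwi.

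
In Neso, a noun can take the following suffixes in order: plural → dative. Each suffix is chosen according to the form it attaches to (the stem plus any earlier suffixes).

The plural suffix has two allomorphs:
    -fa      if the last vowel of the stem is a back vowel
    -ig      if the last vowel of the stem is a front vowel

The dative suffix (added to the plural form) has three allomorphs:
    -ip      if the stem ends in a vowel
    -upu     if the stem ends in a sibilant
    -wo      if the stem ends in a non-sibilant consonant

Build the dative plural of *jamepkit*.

The last vowel of *jamepkit* is /i/, which is a front vowel, so the plural suffix is -ig, giving *jamepkitig*.
The final sound of the plural form *jamepkitig* is /g/, which is a non-sibilant consonant, so the dative suffix is -wo, giving *jamepkitigwo*.

jamepkitigwo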